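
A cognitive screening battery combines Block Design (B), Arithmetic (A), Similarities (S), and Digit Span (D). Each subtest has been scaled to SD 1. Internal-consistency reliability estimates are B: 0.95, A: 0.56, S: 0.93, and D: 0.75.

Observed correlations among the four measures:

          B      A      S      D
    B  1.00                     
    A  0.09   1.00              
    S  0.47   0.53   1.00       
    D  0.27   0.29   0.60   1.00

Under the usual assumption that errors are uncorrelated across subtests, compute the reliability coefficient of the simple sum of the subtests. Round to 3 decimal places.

0.905

Var(B+A+S+D) = 4 + 2·[0.09 + 0.47 + 0.27 + 0.53 + 0.29 + 0.60] = 4 + 4.5 = 8.5.
Under uncorrelated errors the observed covariances equal the true-score covariances, so only the own-variance terms attenuate.
True-score variance = [0.95 + 0.56 + 0.93 + 0.75] + 4.5 = 3.19 + 4.5 = 7.69.
Reliability = 7.69 / 8.5 = 0.905.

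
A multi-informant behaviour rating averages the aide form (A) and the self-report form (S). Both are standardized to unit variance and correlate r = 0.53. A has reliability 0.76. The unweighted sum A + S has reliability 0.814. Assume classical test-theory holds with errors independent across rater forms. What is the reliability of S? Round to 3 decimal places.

0.671

Var(A+S) = 2 + 2·0.53 = 3.060.
True-score variance = ρ_A + ρ_S + 2·0.53, so 0.814 = (0.76 + ρ_S + 1.06) / 3.060.
ρ_S = 0.814·3.060 − 0.76 − 1.06 = 0.671.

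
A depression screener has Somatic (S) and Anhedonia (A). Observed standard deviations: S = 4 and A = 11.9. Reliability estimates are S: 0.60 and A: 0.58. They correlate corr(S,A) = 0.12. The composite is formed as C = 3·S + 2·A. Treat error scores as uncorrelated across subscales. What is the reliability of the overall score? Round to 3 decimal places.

Var(C) = 3²·4² + 2²·11.9² + 2·[6·4·11.9·0.12] = 710.44 + 68.544 = 778.984.
Under uncorrelated errors the observed covariances equal the true-score covariances, so only the own-variance terms attenuate.
True-score variance = [3²·4²·0.60 + 2²·11.9²·0.58] + 68.544 = 414.935 + 68.544 = 483.479.
Reliability = 483.479 / 778.984 = 0.621.

0.621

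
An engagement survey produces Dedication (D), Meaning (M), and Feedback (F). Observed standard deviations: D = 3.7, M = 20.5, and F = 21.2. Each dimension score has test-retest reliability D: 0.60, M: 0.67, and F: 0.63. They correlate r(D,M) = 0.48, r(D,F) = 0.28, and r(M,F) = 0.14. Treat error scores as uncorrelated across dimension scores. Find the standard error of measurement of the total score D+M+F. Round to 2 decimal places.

Var(total) = 883.38 + 238.43 = 1121.81.
True-score variance = 572.929 + 238.43 = 811.359, so reliability = 0.7233.
Error variance = 1121.81 − 811.359 = 310.451; SEM = √310.451 = 17.62.

17.62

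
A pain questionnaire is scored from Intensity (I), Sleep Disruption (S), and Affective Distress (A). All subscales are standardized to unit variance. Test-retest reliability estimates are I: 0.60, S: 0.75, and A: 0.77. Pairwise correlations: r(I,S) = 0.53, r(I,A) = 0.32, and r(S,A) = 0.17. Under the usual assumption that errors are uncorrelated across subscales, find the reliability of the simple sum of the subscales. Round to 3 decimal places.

0.825

Var(I+S+A) = 3 + 2·[0.53 + 0.32 + 0.17] = 3 + 2.04 = 5.04.
Because errors are independent across components, Cov(Tᵢ,Tⱼ) = Cov(Xᵢ,Xⱼ); the off-diagonal part of the true-score variance is the same as above.
True-score variance = [0.60 + 0.75 + 0.77] + 2.04 = 2.12 + 2.04 = 4.16.
Reliability = 4.16 / 5.04 = 0.825.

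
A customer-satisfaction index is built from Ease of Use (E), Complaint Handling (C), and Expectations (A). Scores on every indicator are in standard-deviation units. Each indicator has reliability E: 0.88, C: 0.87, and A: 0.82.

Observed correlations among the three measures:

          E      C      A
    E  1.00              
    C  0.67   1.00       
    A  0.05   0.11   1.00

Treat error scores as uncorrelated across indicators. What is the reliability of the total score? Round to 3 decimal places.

Var(E+C+A) = 3 + 2·[0.67 + 0.05 + 0.11] = 3 + 1.66 = 4.66.
Under uncorrelated errors the observed covariances equal the true-score covariances, so only the own-variance terms attenuate.
True-score variance = [0.88 + 0.87 + 0.82] + 1.66 = 2.57 + 1.66 = 4.23.
Reliability = 4.23 / 4.66 = 0.908.

0.908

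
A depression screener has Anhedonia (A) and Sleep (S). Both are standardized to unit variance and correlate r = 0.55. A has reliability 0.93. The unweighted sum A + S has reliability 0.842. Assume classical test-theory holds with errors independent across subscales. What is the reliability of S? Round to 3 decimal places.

0.580

Var(A+S) = 2 + 2·0.55 = 3.100.
True-score variance = ρ_A + ρ_S + 2·0.55, so 0.842 = (0.93 + ρ_S + 1.10) / 3.100.
ρ_S = 0.842·3.100 − 0.93 − 1.10 = 0.580.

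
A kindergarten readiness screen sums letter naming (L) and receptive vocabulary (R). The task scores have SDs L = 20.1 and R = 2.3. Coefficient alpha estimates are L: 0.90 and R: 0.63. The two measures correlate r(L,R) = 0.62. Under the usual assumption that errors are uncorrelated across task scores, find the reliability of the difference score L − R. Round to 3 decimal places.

0.880

Var(L−R) = 20.1² + 2.3² − 2·20.1·2.3·0.62 = 409.3 − 57.3252 = 351.975.
Under uncorrelated errors the observed covariances equal the true-score covariances, so only the own-variance terms attenuate.
True-score variance = [20.1²·0.90 + 2.3²·0.63] − 57.3252 = 366.942 − 57.3252 = 309.617.
Reliability = 309.617 / 351.975 = 0.880.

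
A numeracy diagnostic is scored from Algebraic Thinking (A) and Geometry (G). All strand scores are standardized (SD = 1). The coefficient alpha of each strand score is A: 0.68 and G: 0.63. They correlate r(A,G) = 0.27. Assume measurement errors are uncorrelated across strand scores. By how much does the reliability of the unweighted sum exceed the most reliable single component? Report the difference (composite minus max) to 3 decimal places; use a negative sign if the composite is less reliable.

Var(sum) = 2 + 0.54 = 2.54; true-score variance = 1.31 + 0.54 = 1.85; composite reliability = 0.7283.
Max component reliability = 0.6800.
Difference = 0.7283 − 0.6800 = 0.048.

0.048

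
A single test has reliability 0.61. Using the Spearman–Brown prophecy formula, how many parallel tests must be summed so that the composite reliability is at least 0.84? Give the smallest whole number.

k ≥ ρ*(1−ρ₁)/(ρ₁(1−ρ*)) = 0.84·0.39 / (0.61·0.16) = 3.357.
Smallest integer k = 4.

4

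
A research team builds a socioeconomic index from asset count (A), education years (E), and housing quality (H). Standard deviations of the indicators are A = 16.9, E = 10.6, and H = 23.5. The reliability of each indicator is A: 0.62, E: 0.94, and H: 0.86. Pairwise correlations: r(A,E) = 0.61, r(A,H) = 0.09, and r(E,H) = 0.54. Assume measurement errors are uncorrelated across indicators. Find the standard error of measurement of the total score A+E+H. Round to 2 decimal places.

13.88

Var(total) = 950.22 + 559.066 = 1509.29.
True-score variance = 757.632 + 559.066 = 1316.7, so reliability = 0.8724.
Error variance = 1509.29 − 1316.7 = 192.588; SEM = √192.588 = 13.88.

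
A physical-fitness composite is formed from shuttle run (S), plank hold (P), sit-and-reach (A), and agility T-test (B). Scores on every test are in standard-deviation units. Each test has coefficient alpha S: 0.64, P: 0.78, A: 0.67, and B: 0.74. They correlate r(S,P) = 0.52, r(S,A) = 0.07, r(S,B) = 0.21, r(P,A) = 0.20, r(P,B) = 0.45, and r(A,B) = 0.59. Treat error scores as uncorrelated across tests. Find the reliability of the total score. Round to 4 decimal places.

0.8552

Var(S+P+A+B) = 4 + 2·[0.52 + 0.07 + 0.21 + 0.20 + 0.45 + 0.59] = 4 + 4.08 = 8.08.
Because errors are independent across components, Cov(Tᵢ,Tⱼ) = Cov(Xᵢ,Xⱼ); the off-diagonal part of the true-score variance is the same as above.
True-score variance = [0.64 + 0.78 + 0.67 + 0.74] + 4.08 = 2.83 + 4.08 = 6.91.
Reliability = 6.91 / 8.08 = 0.8552.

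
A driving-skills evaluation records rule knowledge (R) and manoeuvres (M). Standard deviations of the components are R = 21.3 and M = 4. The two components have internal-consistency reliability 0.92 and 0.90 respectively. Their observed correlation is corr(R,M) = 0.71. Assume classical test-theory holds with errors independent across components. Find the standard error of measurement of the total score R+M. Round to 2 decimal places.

Var(total) = 469.69 + 120.984 = 590.674.
True-score variance = 431.795 + 120.984 = 552.779, so reliability = 0.9358.
Error variance = 590.674 − 552.779 = 37.8952; SEM = √37.8952 = 6.16.

6.16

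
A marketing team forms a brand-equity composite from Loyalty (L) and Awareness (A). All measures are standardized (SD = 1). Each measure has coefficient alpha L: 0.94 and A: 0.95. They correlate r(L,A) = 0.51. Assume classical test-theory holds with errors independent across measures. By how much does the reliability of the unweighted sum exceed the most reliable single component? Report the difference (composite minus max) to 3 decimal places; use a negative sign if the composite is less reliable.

0.014

Var(sum) = 2 + 1.02 = 3.02; true-score variance = 1.89 + 1.02 = 2.91; composite reliability = 0.9636.
Max component reliability = 0.9500.
Difference = 0.9636 − 0.9500 = 0.014.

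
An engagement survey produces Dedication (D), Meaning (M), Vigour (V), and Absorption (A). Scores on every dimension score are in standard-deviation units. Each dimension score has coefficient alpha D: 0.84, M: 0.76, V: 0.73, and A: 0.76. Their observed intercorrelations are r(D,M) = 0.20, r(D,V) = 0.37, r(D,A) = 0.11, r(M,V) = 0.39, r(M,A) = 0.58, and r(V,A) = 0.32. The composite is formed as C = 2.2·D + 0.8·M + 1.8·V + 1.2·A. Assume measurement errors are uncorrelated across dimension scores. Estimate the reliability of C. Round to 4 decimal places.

Var(C) = 2.2² + 0.8² + 1.8² + 1.2² + 2·[1.76·0.20 + 3.96·0.37 + 2.64·0.11 + 1.44·0.39 + 0.96·0.58 + 2.16·0.32] = 10.16 + 7.8344 = 17.9944.
Under uncorrelated errors the observed covariances equal the true-score covariances, so only the own-variance terms attenuate.
True-score variance = [2.2²·0.84 + 0.8²·0.76 + 1.8²·0.73 + 1.2²·0.76] + 7.8344 = 8.0116 + 7.8344 = 15.846.
Reliability = 15.846 / 17.9944 = 0.8806.

0.8806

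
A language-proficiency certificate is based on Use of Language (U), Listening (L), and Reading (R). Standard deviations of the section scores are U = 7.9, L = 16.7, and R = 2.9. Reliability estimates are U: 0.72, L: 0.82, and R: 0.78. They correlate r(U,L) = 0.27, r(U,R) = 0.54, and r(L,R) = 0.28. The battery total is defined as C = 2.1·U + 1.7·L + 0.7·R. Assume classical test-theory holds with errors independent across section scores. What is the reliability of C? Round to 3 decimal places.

Var(C) = 2.1²·7.9² + 1.7²·16.7² + 0.7²·2.9² + 2·[3.57·7.9·16.7·0.27 + 1.47·7.9·2.9·0.54 + 1.19·16.7·2.9·0.28] = 1085.34 + 322.98 = 1408.32.
Under uncorrelated errors the observed covariances equal the true-score covariances, so only the own-variance terms attenuate.
True-score variance = [2.1²·7.9²·0.72 + 1.7²·16.7²·0.82 + 0.7²·2.9²·0.78] + 322.98 = 862.292 + 322.98 = 1185.27.
Reliability = 1185.27 / 1408.32 = 0.842.

0.842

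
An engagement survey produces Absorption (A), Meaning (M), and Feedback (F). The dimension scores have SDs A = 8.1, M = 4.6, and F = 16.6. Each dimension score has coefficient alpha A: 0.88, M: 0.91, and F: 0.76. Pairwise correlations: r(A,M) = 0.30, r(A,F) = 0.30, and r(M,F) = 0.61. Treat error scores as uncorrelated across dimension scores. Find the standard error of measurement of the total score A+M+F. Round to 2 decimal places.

8.71

Var(total) = 362.33 + 196.191 = 558.521.
True-score variance = 286.418 + 196.191 = 482.609, so reliability = 0.8641.
Error variance = 558.521 − 482.609 = 75.912; SEM = √75.912 = 8.71.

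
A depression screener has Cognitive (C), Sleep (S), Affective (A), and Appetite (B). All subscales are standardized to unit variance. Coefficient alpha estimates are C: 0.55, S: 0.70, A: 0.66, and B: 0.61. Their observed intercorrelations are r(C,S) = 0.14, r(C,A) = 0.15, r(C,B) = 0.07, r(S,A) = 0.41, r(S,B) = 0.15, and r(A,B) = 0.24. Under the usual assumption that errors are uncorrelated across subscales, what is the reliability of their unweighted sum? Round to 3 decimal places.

Var(C+S+A+B) = 4 + 2·[0.14 + 0.15 + 0.07 + 0.41 + 0.15 + 0.24] = 4 + 2.32 = 6.32.
Under uncorrelated errors the observed covariances equal the true-score covariances, so only the own-variance terms attenuate.
True-score variance = [0.55 + 0.70 + 0.66 + 0.61] + 2.32 = 2.52 + 2.32 = 4.84.
Reliability = 4.84 / 6.32 = 0.766.

0.766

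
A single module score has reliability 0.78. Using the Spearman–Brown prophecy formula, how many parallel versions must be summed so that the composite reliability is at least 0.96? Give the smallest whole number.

k ≥ ρ*(1−ρ₁)/(ρ₁(1−ρ*)) = 0.96·0.22 / (0.78·0.04) = 6.769.
Smallest integer k = 7.

7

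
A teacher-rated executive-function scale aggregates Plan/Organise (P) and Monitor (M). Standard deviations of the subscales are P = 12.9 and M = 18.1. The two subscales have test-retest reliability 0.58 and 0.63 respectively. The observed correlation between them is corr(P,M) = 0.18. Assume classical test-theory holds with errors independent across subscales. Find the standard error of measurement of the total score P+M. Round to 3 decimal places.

Var(total) = 494.02 + 84.0564 = 578.076.
True-score variance = 302.912 + 84.0564 = 386.969, so reliability = 0.6694.
Error variance = 578.076 − 386.969 = 191.108; SEM = √191.108 = 13.824.

13.824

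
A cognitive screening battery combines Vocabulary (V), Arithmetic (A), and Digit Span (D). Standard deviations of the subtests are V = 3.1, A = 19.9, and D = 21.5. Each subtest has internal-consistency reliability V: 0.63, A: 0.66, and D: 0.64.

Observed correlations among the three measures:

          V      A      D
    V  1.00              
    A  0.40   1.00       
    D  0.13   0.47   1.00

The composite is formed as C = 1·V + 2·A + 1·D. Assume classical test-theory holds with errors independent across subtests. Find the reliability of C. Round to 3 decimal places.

0.762

Var(C) = 3.1² + 2²·19.9² + 21.5² + 2·[2·3.1·19.9·0.40 + 3.1·21.5·0.13 + 2·19.9·21.5·0.47] = 2055.9 + 920.391 = 2976.29.
Because errors are independent across components, Cov(Tᵢ,Tⱼ) = Cov(Xᵢ,Xⱼ); the off-diagonal part of the true-score variance is the same as above.
True-score variance = [3.1²·0.63 + 2²·19.9²·0.66 + 21.5²·0.64] + 920.391 = 1347.36 + 920.391 = 2267.75.
Reliability = 2267.75 / 2976.29 = 0.762.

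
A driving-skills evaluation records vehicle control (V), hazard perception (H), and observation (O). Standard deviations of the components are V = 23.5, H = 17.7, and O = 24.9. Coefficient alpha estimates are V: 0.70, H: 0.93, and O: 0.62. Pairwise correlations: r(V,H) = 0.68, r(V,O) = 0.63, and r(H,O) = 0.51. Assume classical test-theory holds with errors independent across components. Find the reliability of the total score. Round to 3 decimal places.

Var(V+H+O) = 23.5² + 17.7² + 24.9² + 2·[23.5·17.7·0.68 + 23.5·24.9·0.63 + 17.7·24.9·0.51] = 1485.55 + 1752.53 = 3238.08.
Because errors are independent across components, Cov(Tᵢ,Tⱼ) = Cov(Xᵢ,Xⱼ); the off-diagonal part of the true-score variance is the same as above.
True-score variance = [23.5²·0.70 + 17.7²·0.93 + 24.9²·0.62] + 1752.53 = 1062.34 + 1752.53 = 2814.87.
Reliability = 2814.87 / 3238.08 = 0.869.

0.869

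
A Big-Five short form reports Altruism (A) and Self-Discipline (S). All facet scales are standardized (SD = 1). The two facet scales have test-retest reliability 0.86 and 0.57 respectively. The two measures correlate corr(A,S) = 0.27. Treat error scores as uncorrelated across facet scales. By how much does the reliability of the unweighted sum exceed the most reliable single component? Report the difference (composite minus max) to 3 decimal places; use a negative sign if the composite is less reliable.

-0.084

Var(sum) = 2 + 0.54 = 2.54; true-score variance = 1.43 + 0.54 = 1.97; composite reliability = 0.7756.
Max component reliability = 0.8600.
Difference = 0.7756 − 0.8600 = -0.084.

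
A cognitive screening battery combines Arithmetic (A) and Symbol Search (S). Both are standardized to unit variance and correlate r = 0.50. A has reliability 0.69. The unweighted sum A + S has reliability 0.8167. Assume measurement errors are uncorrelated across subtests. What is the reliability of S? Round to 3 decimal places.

0.760

Var(A+S) = 2 + 2·0.50 = 3.000.
True-score variance = ρ_A + ρ_S + 2·0.50, so 0.8167 = (0.69 + ρ_S + 1.00) / 3.000.
ρ_S = 0.8167·3.000 − 0.69 − 1.00 = 0.760.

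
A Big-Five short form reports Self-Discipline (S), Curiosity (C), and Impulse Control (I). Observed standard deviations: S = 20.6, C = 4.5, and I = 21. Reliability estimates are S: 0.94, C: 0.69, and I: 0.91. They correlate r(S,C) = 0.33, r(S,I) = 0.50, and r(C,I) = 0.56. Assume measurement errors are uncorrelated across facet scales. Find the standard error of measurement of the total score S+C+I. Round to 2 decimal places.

8.45

Var(total) = 885.61 + 599.622 = 1485.23.
True-score variance = 814.181 + 599.622 = 1413.8, so reliability = 0.9519.
Error variance = 1485.23 − 1413.8 = 71.4291; SEM = √71.4291 = 8.45.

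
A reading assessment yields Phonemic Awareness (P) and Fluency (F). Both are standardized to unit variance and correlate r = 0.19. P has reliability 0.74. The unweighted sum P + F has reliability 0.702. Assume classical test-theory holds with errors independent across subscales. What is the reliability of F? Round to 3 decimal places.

Var(P+F) = 2 + 2·0.19 = 2.380.
True-score variance = ρ_P + ρ_F + 2·0.19, so 0.702 = (0.74 + ρ_F + 0.38) / 2.380.
ρ_F = 0.702·2.380 − 0.74 − 0.38 = 0.551.

0.551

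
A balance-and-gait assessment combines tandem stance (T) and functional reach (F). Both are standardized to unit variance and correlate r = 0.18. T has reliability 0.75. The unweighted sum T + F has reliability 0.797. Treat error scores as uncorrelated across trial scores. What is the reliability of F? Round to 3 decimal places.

0.771

Var(T+F) = 2 + 2·0.18 = 2.360.
True-score variance = ρ_T + ρ_F + 2·0.18, so 0.797 = (0.75 + ρ_F + 0.36) / 2.360.
ρ_F = 0.797·2.360 − 0.75 − 0.36 = 0.771.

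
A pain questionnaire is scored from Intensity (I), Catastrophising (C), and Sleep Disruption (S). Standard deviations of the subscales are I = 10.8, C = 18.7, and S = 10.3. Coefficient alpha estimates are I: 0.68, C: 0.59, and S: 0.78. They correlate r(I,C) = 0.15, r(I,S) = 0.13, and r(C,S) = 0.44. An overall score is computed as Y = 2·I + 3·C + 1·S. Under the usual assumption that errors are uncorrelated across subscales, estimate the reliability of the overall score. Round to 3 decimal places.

0.685

Var(Y) = 2²·10.8² + 3²·18.7² + 10.3² + 2·[6·10.8·18.7·0.15 + 2·10.8·10.3·0.13 + 3·18.7·10.3·0.44] = 3719.86 + 929.863 = 4649.72.
Because errors are independent across components, Cov(Tᵢ,Tⱼ) = Cov(Xᵢ,Xⱼ); the off-diagonal part of the true-score variance is the same as above.
True-score variance = [2²·10.8²·0.68 + 3²·18.7²·0.59 + 10.3²·0.78] + 929.863 = 2256.86 + 929.863 = 3186.73.
Reliability = 3186.73 / 4649.72 = 0.685.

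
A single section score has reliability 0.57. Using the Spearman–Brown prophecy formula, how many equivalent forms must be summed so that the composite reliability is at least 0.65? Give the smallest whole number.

2

k ≥ ρ*(1−ρ₁)/(ρ₁(1−ρ*)) = 0.65·0.43 / (0.57·0.35) = 1.401.
Smallest integer k = 2.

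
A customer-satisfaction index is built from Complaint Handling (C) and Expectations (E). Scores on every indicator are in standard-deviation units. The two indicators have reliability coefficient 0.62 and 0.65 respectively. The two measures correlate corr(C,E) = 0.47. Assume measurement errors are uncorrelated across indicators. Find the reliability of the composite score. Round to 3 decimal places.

0.752

Var(C+E) = 2 + 2·[0.47] = 2 + 0.94 = 2.94.
Under uncorrelated errors the observed covariances equal the true-score covariances, so only the own-variance terms attenuate.
True-score variance = [0.62 + 0.65] + 0.94 = 1.27 + 0.94 = 2.21.
Reliability = 2.21 / 2.94 = 0.752.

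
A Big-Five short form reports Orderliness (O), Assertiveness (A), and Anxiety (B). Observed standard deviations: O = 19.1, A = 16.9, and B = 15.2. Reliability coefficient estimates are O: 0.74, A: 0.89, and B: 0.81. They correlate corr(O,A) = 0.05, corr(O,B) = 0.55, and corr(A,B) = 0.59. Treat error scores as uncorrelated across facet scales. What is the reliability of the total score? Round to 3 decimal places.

0.889

Var(O+A+B) = 19.1² + 16.9² + 15.2² + 2·[19.1·16.9·0.05 + 19.1·15.2·0.55 + 16.9·15.2·0.59] = 881.46 + 654.749 = 1536.21.
Because errors are independent across components, Cov(Tᵢ,Tⱼ) = Cov(Xᵢ,Xⱼ); the off-diagonal part of the true-score variance is the same as above.
True-score variance = [19.1²·0.74 + 16.9²·0.89 + 15.2²·0.81] + 654.749 = 711.295 + 654.749 = 1366.04.
Reliability = 1366.04 / 1536.21 = 0.889.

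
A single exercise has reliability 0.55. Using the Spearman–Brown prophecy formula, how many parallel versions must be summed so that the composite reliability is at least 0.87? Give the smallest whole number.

k ≥ ρ*(1−ρ₁)/(ρ₁(1−ρ*)) = 0.87·0.45 / (0.55·0.13) = 5.476.
Smallest integer k = 6.

6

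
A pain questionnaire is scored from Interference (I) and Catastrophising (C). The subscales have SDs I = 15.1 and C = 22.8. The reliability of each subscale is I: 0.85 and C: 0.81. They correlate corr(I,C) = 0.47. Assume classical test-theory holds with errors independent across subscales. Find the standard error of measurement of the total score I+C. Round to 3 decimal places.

11.531

Var(total) = 747.85 + 323.623 = 1071.47.
True-score variance = 614.879 + 323.623 = 938.502, so reliability = 0.8759.
Error variance = 1071.47 − 938.502 = 132.971; SEM = √132.971 = 11.531.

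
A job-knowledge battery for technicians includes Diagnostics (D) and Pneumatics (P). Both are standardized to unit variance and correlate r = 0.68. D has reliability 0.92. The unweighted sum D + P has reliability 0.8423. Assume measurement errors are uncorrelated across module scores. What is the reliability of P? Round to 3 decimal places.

Var(D+P) = 2 + 2·0.68 = 3.360.
True-score variance = ρ_D + ρ_P + 2·0.68, so 0.8423 = (0.92 + ρ_P + 1.36) / 3.360.
ρ_P = 0.8423·3.360 − 0.92 − 1.36 = 0.550.

0.550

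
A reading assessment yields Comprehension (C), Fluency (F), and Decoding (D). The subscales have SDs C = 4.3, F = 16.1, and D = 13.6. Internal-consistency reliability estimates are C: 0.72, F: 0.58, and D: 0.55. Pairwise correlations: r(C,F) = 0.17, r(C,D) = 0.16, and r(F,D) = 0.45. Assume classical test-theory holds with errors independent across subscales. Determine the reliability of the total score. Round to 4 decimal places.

0.7190

Var(C+F+D) = 4.3² + 16.1² + 13.6² + 2·[4.3·16.1·0.17 + 4.3·13.6·0.16 + 16.1·13.6·0.45] = 462.66 + 239.316 = 701.976.
Because errors are independent across components, Cov(Tᵢ,Tⱼ) = Cov(Xᵢ,Xⱼ); the off-diagonal part of the true-score variance is the same as above.
True-score variance = [4.3²·0.72 + 16.1²·0.58 + 13.6²·0.55] + 239.316 = 265.383 + 239.316 = 504.698.
Reliability = 504.698 / 701.976 = 0.7190.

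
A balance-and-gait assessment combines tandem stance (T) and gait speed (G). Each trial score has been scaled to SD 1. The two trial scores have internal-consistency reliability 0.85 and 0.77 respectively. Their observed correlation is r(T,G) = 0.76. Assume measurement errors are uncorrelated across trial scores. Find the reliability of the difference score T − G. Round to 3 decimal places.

0.208

Var(T−G) = 1 + 1 − 2·0.76 = 2 − 1.52 = 0.48.
Under uncorrelated errors the observed covariances equal the true-score covariances, so only the own-variance terms attenuate.
True-score variance = [0.85 + 0.77] − 1.52 = 1.62 − 1.52 = 0.1.
Reliability = 0.1 / 0.48 = 0.208.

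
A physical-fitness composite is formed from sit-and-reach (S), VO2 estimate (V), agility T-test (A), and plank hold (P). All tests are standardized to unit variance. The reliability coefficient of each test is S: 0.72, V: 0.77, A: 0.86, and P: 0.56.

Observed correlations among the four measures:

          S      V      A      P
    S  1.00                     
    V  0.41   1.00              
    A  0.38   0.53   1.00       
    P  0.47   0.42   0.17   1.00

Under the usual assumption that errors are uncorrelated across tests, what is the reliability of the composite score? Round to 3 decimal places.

Var(S+V+A+P) = 4 + 2·[0.41 + 0.38 + 0.47 + 0.53 + 0.42 + 0.17] = 4 + 4.76 = 8.76.
Under uncorrelated errors the observed covariances equal the true-score covariances, so only the own-variance terms attenuate.
True-score variance = [0.72 + 0.77 + 0.86 + 0.56] + 4.76 = 2.91 + 4.76 = 7.67.
Reliability = 7.67 / 8.76 = 0.876.

0.876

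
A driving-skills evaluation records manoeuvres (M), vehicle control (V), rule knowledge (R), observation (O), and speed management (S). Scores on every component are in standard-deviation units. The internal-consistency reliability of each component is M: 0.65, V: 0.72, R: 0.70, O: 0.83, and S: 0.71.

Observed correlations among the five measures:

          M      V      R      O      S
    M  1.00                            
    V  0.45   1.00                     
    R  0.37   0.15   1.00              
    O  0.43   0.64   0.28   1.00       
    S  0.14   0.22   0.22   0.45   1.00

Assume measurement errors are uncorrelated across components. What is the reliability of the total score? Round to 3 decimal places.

0.881

Var(M+V+R+O+S) = 5 + 2·[0.45 + 0.37 + 0.43 + 0.14 + 0.15 + 0.64 + 0.22 + 0.28 + 0.22 + 0.45] = 5 + 6.7 = 11.7.
Because errors are independent across components, Cov(Tᵢ,Tⱼ) = Cov(Xᵢ,Xⱼ); the off-diagonal part of the true-score variance is the same as above.
True-score variance = [0.65 + 0.72 + 0.70 + 0.83 + 0.71] + 6.7 = 3.61 + 6.7 = 10.31.
Reliability = 10.31 / 11.7 = 0.881.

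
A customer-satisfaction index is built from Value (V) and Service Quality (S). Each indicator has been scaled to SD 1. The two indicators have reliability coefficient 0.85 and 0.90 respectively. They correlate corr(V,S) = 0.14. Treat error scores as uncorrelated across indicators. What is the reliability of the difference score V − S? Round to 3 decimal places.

0.855

Var(V−S) = 1 + 1 − 2·0.14 = 2 − 0.28 = 1.72.
Under uncorrelated errors the observed covariances equal the true-score covariances, so only the own-variance terms attenuate.
True-score variance = [0.85 + 0.90] − 0.28 = 1.75 − 0.28 = 1.47.
Reliability = 1.47 / 1.72 = 0.855.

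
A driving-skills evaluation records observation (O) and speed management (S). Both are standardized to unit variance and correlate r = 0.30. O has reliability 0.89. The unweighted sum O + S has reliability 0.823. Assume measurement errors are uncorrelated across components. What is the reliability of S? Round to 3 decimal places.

0.650

Var(O+S) = 2 + 2·0.30 = 2.600.
True-score variance = ρ_O + ρ_S + 2·0.30, so 0.823 = (0.89 + ρ_S + 0.60) / 2.600.
ρ_S = 0.823·2.600 − 0.89 − 0.60 = 0.650.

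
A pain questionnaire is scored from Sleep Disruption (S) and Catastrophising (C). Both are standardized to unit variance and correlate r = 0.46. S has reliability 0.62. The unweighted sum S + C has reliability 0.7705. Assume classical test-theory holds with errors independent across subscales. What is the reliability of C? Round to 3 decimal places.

Var(S+C) = 2 + 2·0.46 = 2.920.
True-score variance = ρ_S + ρ_C + 2·0.46, so 0.7705 = (0.62 + ρ_C + 0.92) / 2.920.
ρ_C = 0.7705·2.920 − 0.62 − 0.92 = 0.710.

0.710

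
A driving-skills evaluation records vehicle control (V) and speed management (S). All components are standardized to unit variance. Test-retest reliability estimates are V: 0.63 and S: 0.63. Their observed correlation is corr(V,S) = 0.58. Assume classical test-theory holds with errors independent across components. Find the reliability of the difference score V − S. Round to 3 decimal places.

Var(V−S) = 1 + 1 − 2·0.58 = 2 − 1.16 = 0.84.
Because errors are independent across components, Cov(Tᵢ,Tⱼ) = Cov(Xᵢ,Xⱼ); the off-diagonal part of the true-score variance is the same as above.
True-score variance = [0.63 + 0.63] − 1.16 = 1.26 − 1.16 = 0.1.
Reliability = 0.1 / 0.84 = 0.119.

0.119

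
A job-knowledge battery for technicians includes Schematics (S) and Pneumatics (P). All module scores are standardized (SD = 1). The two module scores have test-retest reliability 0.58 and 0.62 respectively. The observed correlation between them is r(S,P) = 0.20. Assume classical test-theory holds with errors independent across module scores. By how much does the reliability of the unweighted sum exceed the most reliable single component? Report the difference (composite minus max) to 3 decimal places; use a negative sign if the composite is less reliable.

0.047

Var(sum) = 2 + 0.4 = 2.4; true-score variance = 1.2 + 0.4 = 1.6; composite reliability = 0.6667.
Max component reliability = 0.6200.
Difference = 0.6667 − 0.6200 = 0.047.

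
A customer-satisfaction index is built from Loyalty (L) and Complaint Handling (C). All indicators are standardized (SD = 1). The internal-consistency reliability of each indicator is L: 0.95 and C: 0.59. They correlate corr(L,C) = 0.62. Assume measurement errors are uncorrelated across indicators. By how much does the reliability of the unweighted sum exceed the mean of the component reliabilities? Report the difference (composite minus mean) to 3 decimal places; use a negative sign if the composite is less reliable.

Var(sum) = 2 + 1.24 = 3.24; true-score variance = 1.54 + 1.24 = 2.78; composite reliability = 0.8580.
Mean component reliability = 0.7700.
Difference = 0.8580 − 0.7700 = 0.088.

0.088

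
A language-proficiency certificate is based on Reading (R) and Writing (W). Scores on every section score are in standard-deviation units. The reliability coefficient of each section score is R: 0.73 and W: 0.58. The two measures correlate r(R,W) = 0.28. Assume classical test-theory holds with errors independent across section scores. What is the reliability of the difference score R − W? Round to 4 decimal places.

0.5208

Var(R−W) = 1 + 1 − 2·0.28 = 2 − 0.56 = 1.44.
Because errors are independent across components, Cov(Tᵢ,Tⱼ) = Cov(Xᵢ,Xⱼ); the off-diagonal part of the true-score variance is the same as above.
True-score variance = [0.73 + 0.58] − 0.56 = 1.31 − 0.56 = 0.75.
Reliability = 0.75 / 1.44 = 0.5208.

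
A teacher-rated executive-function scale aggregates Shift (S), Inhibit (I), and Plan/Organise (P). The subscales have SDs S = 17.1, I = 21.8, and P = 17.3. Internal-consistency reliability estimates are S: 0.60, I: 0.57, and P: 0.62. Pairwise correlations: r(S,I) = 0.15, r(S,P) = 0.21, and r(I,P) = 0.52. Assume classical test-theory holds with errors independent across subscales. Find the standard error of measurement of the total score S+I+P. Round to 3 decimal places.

Var(total) = 1066.94 + 628.308 = 1695.25.
True-score variance = 631.893 + 628.308 = 1260.2, so reliability = 0.7434.
Error variance = 1695.25 − 1260.2 = 435.047; SEM = √435.047 = 20.858.

20.858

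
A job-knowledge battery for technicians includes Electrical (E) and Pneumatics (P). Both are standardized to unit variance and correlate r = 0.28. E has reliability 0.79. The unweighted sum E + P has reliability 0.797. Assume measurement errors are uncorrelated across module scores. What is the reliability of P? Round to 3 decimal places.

0.690

Var(E+P) = 2 + 2·0.28 = 2.560.
True-score variance = ρ_E + ρ_P + 2·0.28, so 0.797 = (0.79 + ρ_P + 0.56) / 2.560.
ρ_P = 0.797·2.560 − 0.79 − 0.56 = 0.690.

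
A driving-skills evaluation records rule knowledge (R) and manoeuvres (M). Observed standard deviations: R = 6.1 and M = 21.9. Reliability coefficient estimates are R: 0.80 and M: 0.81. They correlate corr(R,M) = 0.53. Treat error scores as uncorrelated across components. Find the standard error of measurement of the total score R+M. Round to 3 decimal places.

9.928

Var(total) = 516.82 + 141.605 = 658.425.
True-score variance = 418.252 + 141.605 = 559.857, so reliability = 0.8503.
Error variance = 658.425 − 559.857 = 98.5679; SEM = √98.5679 = 9.928.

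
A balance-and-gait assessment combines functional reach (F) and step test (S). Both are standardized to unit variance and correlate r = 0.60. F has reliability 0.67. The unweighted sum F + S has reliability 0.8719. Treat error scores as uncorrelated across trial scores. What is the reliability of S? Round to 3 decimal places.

Var(F+S) = 2 + 2·0.60 = 3.200.
True-score variance = ρ_F + ρ_S + 2·0.60, so 0.8719 = (0.67 + ρ_S + 1.20) / 3.200.
ρ_S = 0.8719·3.200 − 0.67 − 1.20 = 0.920.

0.920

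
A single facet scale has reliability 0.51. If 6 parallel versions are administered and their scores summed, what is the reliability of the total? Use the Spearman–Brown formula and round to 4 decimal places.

0.8620

ρ_k = kρ / (1 + (k−1)ρ) = 6·0.51 / (1 + 5·0.51) = 3.060 / 3.550 = 0.8620.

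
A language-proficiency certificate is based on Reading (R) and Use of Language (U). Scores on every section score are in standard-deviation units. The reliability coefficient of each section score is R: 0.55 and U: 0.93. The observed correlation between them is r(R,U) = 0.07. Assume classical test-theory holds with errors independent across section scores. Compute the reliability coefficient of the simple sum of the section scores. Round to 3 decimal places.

0.757

Var(R+U) = 2 + 2·[0.07] = 2 + 0.14 = 2.14.
Under uncorrelated errors the observed covariances equal the true-score covariances, so only the own-variance terms attenuate.
True-score variance = [0.55 + 0.93] + 0.14 = 1.48 + 0.14 = 1.62.
Reliability = 1.62 / 2.14 = 0.757.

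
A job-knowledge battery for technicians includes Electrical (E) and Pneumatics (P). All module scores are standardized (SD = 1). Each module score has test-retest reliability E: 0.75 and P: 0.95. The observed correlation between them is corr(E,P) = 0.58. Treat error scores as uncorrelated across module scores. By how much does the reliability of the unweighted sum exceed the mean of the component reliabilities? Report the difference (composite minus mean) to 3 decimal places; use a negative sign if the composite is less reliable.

Var(sum) = 2 + 1.16 = 3.16; true-score variance = 1.7 + 1.16 = 2.86; composite reliability = 0.9051.
Mean component reliability = 0.8500.
Difference = 0.9051 − 0.8500 = 0.055.

0.055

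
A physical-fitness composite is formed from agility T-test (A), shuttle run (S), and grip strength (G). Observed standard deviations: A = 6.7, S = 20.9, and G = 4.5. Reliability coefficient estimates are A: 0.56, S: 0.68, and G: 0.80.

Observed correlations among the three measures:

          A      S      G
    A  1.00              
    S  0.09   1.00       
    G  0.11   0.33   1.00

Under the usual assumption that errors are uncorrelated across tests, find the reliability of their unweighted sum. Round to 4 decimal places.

0.7255

Var(A+S+G) = 6.7² + 20.9² + 4.5² + 2·[6.7·20.9·0.09 + 6.7·4.5·0.11 + 20.9·4.5·0.33] = 501.95 + 93.9114 = 595.861.
Because errors are independent across components, Cov(Tᵢ,Tⱼ) = Cov(Xᵢ,Xⱼ); the off-diagonal part of the true-score variance is the same as above.
True-score variance = [6.7²·0.56 + 20.9²·0.68 + 4.5²·0.80] + 93.9114 = 338.369 + 93.9114 = 432.281.
Reliability = 432.281 / 595.861 = 0.7255.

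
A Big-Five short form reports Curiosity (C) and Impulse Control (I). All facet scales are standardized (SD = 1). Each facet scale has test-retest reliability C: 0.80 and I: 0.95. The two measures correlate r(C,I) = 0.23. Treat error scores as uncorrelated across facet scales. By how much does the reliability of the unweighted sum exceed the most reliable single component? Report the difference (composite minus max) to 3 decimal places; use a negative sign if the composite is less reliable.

Var(sum) = 2 + 0.46 = 2.46; true-score variance = 1.75 + 0.46 = 2.21; composite reliability = 0.8984.
Max component reliability = 0.9500.
Difference = 0.8984 − 0.9500 = -0.052.

-0.052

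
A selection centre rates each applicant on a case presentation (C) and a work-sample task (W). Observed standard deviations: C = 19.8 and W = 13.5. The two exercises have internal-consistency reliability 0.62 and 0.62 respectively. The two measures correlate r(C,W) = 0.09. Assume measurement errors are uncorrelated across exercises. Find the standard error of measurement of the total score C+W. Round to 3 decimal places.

Var(total) = 574.29 + 48.114 = 622.404.
True-score variance = 356.06 + 48.114 = 404.174, so reliability = 0.6494.
Error variance = 622.404 − 404.174 = 218.23; SEM = √218.23 = 14.773.

14.773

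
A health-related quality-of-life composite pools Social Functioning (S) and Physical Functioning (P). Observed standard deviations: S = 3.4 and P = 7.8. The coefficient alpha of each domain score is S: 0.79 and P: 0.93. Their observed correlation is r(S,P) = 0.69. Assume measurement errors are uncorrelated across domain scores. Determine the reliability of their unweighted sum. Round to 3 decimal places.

0.939

Var(S+P) = 3.4² + 7.8² + 2·[3.4·7.8·0.69] = 72.4 + 36.5976 = 108.998.
Under uncorrelated errors the observed covariances equal the true-score covariances, so only the own-variance terms attenuate.
True-score variance = [3.4²·0.79 + 7.8²·0.93] + 36.5976 = 65.7136 + 36.5976 = 102.311.
Reliability = 102.311 / 108.998 = 0.939.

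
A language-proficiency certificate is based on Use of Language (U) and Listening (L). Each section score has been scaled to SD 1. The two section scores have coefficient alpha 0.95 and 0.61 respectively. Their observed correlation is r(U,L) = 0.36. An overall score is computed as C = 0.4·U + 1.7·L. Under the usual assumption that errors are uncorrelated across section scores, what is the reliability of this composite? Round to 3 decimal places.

Var(C) = 0.4² + 1.7² + 2·[0.68·0.36] = 3.05 + 0.4896 = 3.5396.
Because errors are independent across components, Cov(Tᵢ,Tⱼ) = Cov(Xᵢ,Xⱼ); the off-diagonal part of the true-score variance is the same as above.
True-score variance = [0.4²·0.95 + 1.7²·0.61] + 0.4896 = 1.9149 + 0.4896 = 2.4045.
Reliability = 2.4045 / 3.5396 = 0.679.

0.679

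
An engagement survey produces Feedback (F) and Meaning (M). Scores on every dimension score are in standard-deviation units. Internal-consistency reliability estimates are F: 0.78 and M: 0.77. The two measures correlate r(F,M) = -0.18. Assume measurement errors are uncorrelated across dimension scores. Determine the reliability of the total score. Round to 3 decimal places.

0.726

Var(F+M) = 2 + 2·[(-0.18)] = 2 − 0.36 = 1.64.
With uncorrelated errors the cross-covariances are all true-score covariance, so they carry over unchanged; only the diagonal terms shrink to ρᵢσᵢ².
True-score variance = [0.78 + 0.77] − 0.36 = 1.55 − 0.36 = 1.19.
Reliability = 1.19 / 1.64 = 0.726.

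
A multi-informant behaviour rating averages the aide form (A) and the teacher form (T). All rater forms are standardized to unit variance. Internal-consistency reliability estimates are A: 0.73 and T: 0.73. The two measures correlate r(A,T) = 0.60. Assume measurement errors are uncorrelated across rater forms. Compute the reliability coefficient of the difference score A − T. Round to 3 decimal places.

0.325

Var(A−T) = 1 + 1 − 2·0.60 = 2 − 1.2 = 0.8.
Because errors are independent across components, Cov(Tᵢ,Tⱼ) = Cov(Xᵢ,Xⱼ); the off-diagonal part of the true-score variance is the same as above.
True-score variance = [0.73 + 0.73] − 1.2 = 1.46 − 1.2 = 0.26.
Reliability = 0.26 / 0.8 = 0.325.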